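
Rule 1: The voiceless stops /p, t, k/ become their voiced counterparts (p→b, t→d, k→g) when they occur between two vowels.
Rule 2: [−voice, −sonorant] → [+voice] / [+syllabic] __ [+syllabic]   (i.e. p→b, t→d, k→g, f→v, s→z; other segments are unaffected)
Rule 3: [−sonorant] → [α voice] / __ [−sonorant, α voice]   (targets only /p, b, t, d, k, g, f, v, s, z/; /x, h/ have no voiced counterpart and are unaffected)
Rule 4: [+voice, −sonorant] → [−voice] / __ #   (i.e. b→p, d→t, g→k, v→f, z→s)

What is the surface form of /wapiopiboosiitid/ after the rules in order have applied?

Rule 1 (intervocalic voicing): /p/ is a voiceless stop between vowels /a/ and /i/, so it voices to [b]. /p/ is a voiceless stop between vowels /o/ and /i/, so it voices to [b]. /t/ is a voiceless stop between vowels /i/ and /i/, so it voices to [d]. /wapiopiboosiitid/ → wabiobiboosiidid.
Rule 2 (intervocalic voicing): /s/ is a voiceless obstruent between vowels /o/ and /i/, so it voices to [z]. /wabiobiboosiidid/ → wabiobibooziidid.
Rule 3 (regressive voicing assimilation): no segment meets the environment; /wabiobibooziidid/ is unchanged.
Rule 4 (final devoicing): /d/ is a voiced obstruent in word-final position, so it devoices to [t]. /wabiobibooziidid/ → wabiobibooziidit.

wabiobibooziidit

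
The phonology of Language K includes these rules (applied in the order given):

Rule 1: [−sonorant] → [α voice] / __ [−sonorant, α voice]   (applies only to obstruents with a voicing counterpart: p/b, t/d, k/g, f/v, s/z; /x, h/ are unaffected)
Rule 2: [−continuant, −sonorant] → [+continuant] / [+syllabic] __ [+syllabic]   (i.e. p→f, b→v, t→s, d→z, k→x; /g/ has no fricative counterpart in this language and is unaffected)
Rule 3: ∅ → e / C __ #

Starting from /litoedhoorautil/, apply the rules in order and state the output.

lisoethoorausile

Rule 1 (regressive voicing assimilation): /d/ precedes the voiceless obstruent /h/, so it devoices to [t] by assimilation. /litoedhoorautil/ → litoethoorautil.
Rule 2 (intervocalic spirantization): /t/ is a stop between vowels /i/ and /o/, so it spirantizes to the fricative [s]. /t/ is a stop between vowels /u/ and /i/, so it spirantizes to the fricative [s]. /litoethoorautil/ → lisoethoorausil.
Rule 3 (final e-epenthesis): the form ends in the consonant /l/, so [e] is inserted word-finally. /lisoethoorausil/ → lisoethoorausile.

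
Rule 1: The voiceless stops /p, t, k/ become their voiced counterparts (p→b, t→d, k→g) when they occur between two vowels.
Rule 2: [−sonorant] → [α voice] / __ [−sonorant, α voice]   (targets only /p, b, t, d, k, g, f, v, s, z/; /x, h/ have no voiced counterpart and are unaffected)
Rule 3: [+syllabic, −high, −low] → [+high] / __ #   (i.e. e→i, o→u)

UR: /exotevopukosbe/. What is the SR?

exodevobugozbi

Rule 1 (intervocalic voicing): /t/ is a voiceless stop between vowels /o/ and /e/, so it voices to [d]. /p/ is a voiceless stop between vowels /o/ and /u/, so it voices to [b]. /k/ is a voiceless stop between vowels /u/ and /o/, so it voices to [g]. /exotevopukosbe/ → exodevobugosbe.
Rule 2 (regressive voicing assimilation): /s/ precedes the voiced obstruent /b/, so it voices to [z] by assimilation. /exodevobugosbe/ → exodevobugozbe.
Rule 3 (final vowel raising): /e/ is a mid vowel in word-final position, so it raises to [i]. /exodevobugozbe/ → exodevobugozbi.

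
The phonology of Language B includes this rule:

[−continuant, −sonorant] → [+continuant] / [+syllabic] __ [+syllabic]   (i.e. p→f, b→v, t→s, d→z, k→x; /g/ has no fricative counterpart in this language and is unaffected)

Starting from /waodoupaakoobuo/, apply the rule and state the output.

/d/ is a stop between vowels /o/ and /o/, so it spirantizes to the fricative [z].
/p/ is a stop between vowels /u/ and /a/, so it spirantizes to the fricative [f].
/k/ is a stop between vowels /a/ and /o/, so it spirantizes to the fricative [x].
/b/ is a stop between vowels /o/ and /u/, so it spirantizes to the fricative [v].
Surface form: [waozoufaaxoovuo].

waozoufaaxoovuo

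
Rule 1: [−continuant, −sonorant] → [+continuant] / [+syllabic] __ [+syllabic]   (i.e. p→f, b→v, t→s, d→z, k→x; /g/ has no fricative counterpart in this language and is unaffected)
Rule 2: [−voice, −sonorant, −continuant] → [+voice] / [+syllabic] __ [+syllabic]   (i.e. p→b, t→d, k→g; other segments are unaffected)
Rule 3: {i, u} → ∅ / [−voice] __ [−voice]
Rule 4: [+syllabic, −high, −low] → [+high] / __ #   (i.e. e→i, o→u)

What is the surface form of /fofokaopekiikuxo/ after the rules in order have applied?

fofoxaofexiixxu

Rule 1 (intervocalic spirantization): /k/ is a stop between vowels /o/ and /a/, so it spirantizes to the fricative [x]. /p/ is a stop between vowels /o/ and /e/, so it spirantizes to the fricative [f]. /k/ is a stop between vowels /e/ and /i/, so it spirantizes to the fricative [x]. /k/ is a stop between vowels /i/ and /u/, so it spirantizes to the fricative [x]. /fofokaopekiikuxo/ → fofoxaofexiixuxo.
Rule 2 (intervocalic voicing): no segment meets the environment; /fofoxaofexiixuxo/ is unchanged.
Rule 3 (high vowel syncope): /u/ is a high vowel flanked by voiceless consonants /x/ and /x/, so it deletes. /fofoxaofexiixuxo/ → fofoxaofexiixxo.
Rule 4 (final vowel raising): /o/ is a mid vowel in word-final position, so it raises to [u]. /fofoxaofexiixxo/ → fofoxaofexiixxu.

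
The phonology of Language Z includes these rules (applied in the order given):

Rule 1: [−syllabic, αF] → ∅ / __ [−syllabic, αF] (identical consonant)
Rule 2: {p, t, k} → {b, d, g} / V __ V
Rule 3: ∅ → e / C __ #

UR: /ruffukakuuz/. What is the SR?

rufugaguuze

Rule 1 (degemination): /ff/ is a geminate; the first /f/ deletes. /ruffukakuuz/ → rufukakuuz.
Rule 2 (intervocalic voicing): /k/ is a voiceless stop between vowels /u/ and /a/, so it voices to [g]. /k/ is a voiceless stop between vowels /a/ and /u/, so it voices to [g]. /rufukakuuz/ → rufugaguuz.
Rule 3 (final e-epenthesis): the form ends in the consonant /z/, so [e] is inserted word-finally. /rufugaguuz/ → rufugaguuze.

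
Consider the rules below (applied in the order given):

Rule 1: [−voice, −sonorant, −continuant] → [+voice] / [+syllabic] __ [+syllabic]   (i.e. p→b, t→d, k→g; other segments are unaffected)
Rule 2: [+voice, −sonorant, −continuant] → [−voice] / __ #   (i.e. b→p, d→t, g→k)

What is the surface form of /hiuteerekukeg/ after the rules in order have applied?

hiudeeregugek

Rule 1 (intervocalic voicing): /t/ is a voiceless stop between vowels /u/ and /e/, so it voices to [d]. /k/ is a voiceless stop between vowels /e/ and /u/, so it voices to [g]. /k/ is a voiceless stop between vowels /u/ and /e/, so it voices to [g]. /hiuteerekukeg/ → hiudeeregugeg.
Rule 2 (final devoicing): /g/ is a voiced stop in word-final position, so it devoices to [k]. /hiudeeregugeg/ → hiudeeregugek.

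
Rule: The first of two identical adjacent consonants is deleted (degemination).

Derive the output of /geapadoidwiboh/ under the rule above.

No segment of /geapadoidwiboh/ meets the structural description of the rule, so the form surfaces unchanged.

geapadoidwiboh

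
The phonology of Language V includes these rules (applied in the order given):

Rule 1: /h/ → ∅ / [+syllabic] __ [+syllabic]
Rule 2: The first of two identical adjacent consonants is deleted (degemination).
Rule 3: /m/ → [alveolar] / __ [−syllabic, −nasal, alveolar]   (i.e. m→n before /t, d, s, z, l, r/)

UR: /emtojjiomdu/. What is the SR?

Rule 1 (intervocalic h-deletion): no segment meets the environment; /emtojjiomdu/ is unchanged.
Rule 2 (degemination): /jj/ is a geminate; the first /j/ deletes. /emtojjiomdu/ → emtojiomdu.
Rule 3 (nasal place assimilation): /m/ precedes the alveolar consonant /t/, so it assimilates in place to [n]. /m/ precedes the alveolar consonant /d/, so it assimilates in place to [n]. /emtojiomdu/ → entojiondu.

entojiondu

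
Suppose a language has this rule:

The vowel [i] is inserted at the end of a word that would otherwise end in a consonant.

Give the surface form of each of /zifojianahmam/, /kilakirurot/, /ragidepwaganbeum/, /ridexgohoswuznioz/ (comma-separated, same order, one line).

/zifojianahmam/: the form ends in the consonant /m/, so [i] is inserted word-finally. → [zifojianahmami].
/kilakirurot/: the form ends in the consonant /t/, so [i] is inserted word-finally. → [kilakiruroti].
/ragidepwaganbeum/: the form ends in the consonant /m/, so [i] is inserted word-finally. → [ragidepwaganbeumi].
/ridexgohoswuznioz/: the form ends in the consonant /z/, so [i] is inserted word-finally. → [ridexgohoswuzniozi].

zifojianahmami, kilakiruroti, ragidepwaganbeumi, ridexgohoswuzniozi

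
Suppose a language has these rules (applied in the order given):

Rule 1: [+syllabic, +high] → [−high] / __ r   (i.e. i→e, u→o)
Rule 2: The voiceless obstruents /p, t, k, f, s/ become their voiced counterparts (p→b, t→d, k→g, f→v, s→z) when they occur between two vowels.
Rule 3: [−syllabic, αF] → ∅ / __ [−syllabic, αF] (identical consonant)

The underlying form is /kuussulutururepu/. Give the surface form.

Rule 1 (pre-rhotic lowering): /u/ is a high vowel immediately before /r/, so it lowers to [o]. /u/ is a high vowel immediately before /r/, so it lowers to [o]. /kuussulutururepu/ → kuussulutororepu.
Rule 2 (intervocalic voicing): /t/ is a voiceless obstruent between vowels /u/ and /o/, so it voices to [d]. /p/ is a voiceless obstruent between vowels /e/ and /u/, so it voices to [b]. /kuussulutororepu/ → kuussuludororebu.
Rule 3 (degemination): /ss/ is a geminate; the first /s/ deletes. /kuussuludororebu/ → kuusuludororebu.

kuusuludororebu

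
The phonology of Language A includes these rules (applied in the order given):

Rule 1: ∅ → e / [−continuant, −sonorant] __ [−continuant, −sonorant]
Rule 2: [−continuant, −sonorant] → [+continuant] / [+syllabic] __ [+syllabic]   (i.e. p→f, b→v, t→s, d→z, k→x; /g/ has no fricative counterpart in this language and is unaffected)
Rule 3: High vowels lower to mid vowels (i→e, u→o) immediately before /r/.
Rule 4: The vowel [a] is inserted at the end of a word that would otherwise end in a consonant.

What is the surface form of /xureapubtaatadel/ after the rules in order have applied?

xoreafuvesaasazela

Rule 1 (stop-cluster e-epenthesis): /b/ and /t/ form a stop–stop cluster, so [e] is inserted between them. /xureapubtaatadel/ → xureapubetaatadel.
Rule 2 (intervocalic spirantization): /p/ is a stop between vowels /a/ and /u/, so it spirantizes to the fricative [f]. /b/ is a stop between vowels /u/ and /e/, so it spirantizes to the fricative [v]. /t/ is a stop between vowels /e/ and /a/, so it spirantizes to the fricative [s]. /t/ is a stop between vowels /a/ and /a/, so it spirantizes to the fricative [s]. /d/ is a stop between vowels /a/ and /e/, so it spirantizes to the fricative [z]. /xureapubetaatadel/ → xureafuvesaasazel.
Rule 3 (pre-rhotic lowering): /u/ is a high vowel immediately before /r/, so it lowers to [o]. /xureafuvesaasazel/ → xoreafuvesaasazel.
Rule 4 (final a-epenthesis): the form ends in the consonant /l/, so [a] is inserted word-finally. /xoreafuvesaasazel/ → xoreafuvesaasazela.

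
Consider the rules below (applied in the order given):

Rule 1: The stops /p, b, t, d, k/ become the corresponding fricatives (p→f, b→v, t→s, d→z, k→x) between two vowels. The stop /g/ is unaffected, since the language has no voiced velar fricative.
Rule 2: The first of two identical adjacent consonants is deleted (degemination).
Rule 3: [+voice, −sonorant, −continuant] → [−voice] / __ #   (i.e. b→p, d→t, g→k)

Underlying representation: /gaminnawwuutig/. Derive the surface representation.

Rule 1 (intervocalic spirantization): /t/ is a stop between vowels /u/ and /i/, so it spirantizes to the fricative [s]. /gaminnawwuutig/ → gaminnawwuusig.
Rule 2 (degemination): /nn/ is a geminate; the first /n/ deletes. /ww/ is a geminate; the first /w/ deletes. /gaminnawwuusig/ → gaminawuusig.
Rule 3 (final devoicing): /g/ is a voiced stop in word-final position, so it devoices to [k]. /gaminawuusig/ → gaminawuusik.

gaminawuusik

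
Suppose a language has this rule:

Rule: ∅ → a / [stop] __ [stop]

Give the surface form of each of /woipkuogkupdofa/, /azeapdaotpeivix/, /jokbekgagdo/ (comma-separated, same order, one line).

woipakuogakupadofa, azeapadaotapeivix, jokabekagagado

/woipkuogkupdofa/: /p/ and /k/ form a stop–stop cluster, so [a] is inserted between them. /g/ and /k/ form a stop–stop cluster, so [a] is inserted between them. /p/ and /d/ form a stop–stop cluster, so [a] is inserted between them. → [woipakuogakupadofa].
/azeapdaotpeivix/: /p/ and /d/ form a stop–stop cluster, so [a] is inserted between them. /t/ and /p/ form a stop–stop cluster, so [a] is inserted between them. → [azeapadaotapeivix].
/jokbekgagdo/: /k/ and /b/ form a stop–stop cluster, so [a] is inserted between them. /k/ and /g/ form a stop–stop cluster, so [a] is inserted between them. /g/ and /d/ form a stop–stop cluster, so [a] is inserted between them. → [jokabekagagado].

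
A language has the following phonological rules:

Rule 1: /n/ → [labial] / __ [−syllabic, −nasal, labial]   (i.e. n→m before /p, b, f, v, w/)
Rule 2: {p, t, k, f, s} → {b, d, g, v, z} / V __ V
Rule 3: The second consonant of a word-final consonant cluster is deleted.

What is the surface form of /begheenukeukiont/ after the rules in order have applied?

begheenugeugion

Rule 1 (nasal place assimilation): no segment meets the environment; /begheenukeukiont/ is unchanged.
Rule 2 (intervocalic voicing): /k/ is a voiceless obstruent between vowels /u/ and /e/, so it voices to [g]. /k/ is a voiceless obstruent between vowels /u/ and /i/, so it voices to [g]. /begheenukeukiont/ → begheenugeugiont.
Rule 3 (final cluster simplification): /t/ is the second consonant of a word-final cluster /nt/, so it deletes. /begheenugeugiont/ → begheenugeugion.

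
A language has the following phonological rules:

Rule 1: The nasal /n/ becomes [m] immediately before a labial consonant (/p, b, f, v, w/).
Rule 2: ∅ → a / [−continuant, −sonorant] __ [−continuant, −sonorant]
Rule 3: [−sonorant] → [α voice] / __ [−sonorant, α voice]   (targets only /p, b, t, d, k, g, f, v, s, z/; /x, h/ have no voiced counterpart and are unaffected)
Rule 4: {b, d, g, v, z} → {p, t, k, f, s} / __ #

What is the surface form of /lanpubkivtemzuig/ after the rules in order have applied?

Rule 1 (nasal place assimilation): /n/ precedes the labial consonant /p/, so it assimilates in place to [m]. /lanpubkivtemzuig/ → lampubkivtemzuig.
Rule 2 (stop-cluster a-epenthesis): /b/ and /k/ form a stop–stop cluster, so [a] is inserted between them. /lampubkivtemzuig/ → lampubakivtemzuig.
Rule 3 (regressive voicing assimilation): /v/ precedes the voiceless obstruent /t/, so it devoices to [f] by assimilation. /lampubakivtemzuig/ → lampubakiftemzuig.
Rule 4 (final devoicing): /g/ is a voiced obstruent in word-final position, so it devoices to [k]. /lampubakiftemzuig/ → lampubakiftemzuik.

lampubakiftemzuik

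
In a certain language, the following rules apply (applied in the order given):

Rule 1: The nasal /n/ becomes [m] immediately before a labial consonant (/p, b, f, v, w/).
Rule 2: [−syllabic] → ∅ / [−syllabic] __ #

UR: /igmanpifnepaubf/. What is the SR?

Rule 1 (nasal place assimilation): /n/ precedes the labial consonant /p/, so it assimilates in place to [m]. /igmanpifnepaubf/ → igmampifnepaubf.
Rule 2 (final cluster simplification): /f/ is the second consonant of a word-final cluster /bf/, so it deletes. /igmampifnepaubf/ → igmampifnepaub.

igmampifnepaub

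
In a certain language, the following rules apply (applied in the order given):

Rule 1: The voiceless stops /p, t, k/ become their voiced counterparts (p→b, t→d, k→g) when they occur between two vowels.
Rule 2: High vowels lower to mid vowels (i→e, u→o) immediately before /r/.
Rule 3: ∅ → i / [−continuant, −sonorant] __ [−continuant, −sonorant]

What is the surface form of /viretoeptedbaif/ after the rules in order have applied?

Rule 1 (intervocalic voicing): /t/ is a voiceless stop between vowels /e/ and /o/, so it voices to [d]. /viretoeptedbaif/ → viredoeptedbaif.
Rule 2 (pre-rhotic lowering): /i/ is a high vowel immediately before /r/, so it lowers to [e]. /viredoeptedbaif/ → veredoeptedbaif.
Rule 3 (stop-cluster i-epenthesis): /p/ and /t/ form a stop–stop cluster, so [i] is inserted between them. /d/ and /b/ form a stop–stop cluster, so [i] is inserted between them. /veredoeptedbaif/ → veredoepitedibaif.

veredoepitedibaif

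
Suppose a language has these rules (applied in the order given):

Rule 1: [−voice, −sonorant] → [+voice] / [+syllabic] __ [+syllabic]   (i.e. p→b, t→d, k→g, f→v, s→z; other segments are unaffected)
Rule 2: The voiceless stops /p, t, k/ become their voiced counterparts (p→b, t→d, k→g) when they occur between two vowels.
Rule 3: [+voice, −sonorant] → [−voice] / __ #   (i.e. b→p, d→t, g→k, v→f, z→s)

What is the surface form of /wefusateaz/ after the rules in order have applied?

wevuzadeas

Rule 1 (intervocalic voicing): /f/ is a voiceless obstruent between vowels /e/ and /u/, so it voices to [v]. /s/ is a voiceless obstruent between vowels /u/ and /a/, so it voices to [z]. /t/ is a voiceless obstruent between vowels /a/ and /e/, so it voices to [d]. /wefusateaz/ → wevuzadeaz.
Rule 2 (intervocalic voicing): no segment meets the environment; /wevuzadeaz/ is unchanged.
Rule 3 (final devoicing): /z/ is a voiced obstruent in word-final position, so it devoices to [s]. /wevuzadeaz/ → wevuzadeas.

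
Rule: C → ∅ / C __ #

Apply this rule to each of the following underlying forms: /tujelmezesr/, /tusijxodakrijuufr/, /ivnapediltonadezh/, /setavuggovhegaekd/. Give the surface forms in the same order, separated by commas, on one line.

/tujelmezesr/: /r/ is the second consonant of a word-final cluster /sr/, so it deletes. → [tujelmezes].
/tusijxodakrijuufr/: /r/ is the second consonant of a word-final cluster /fr/, so it deletes. → [tusijxodakrijuuf].
/ivnapediltonadezh/: /h/ is the second consonant of a word-final cluster /zh/, so it deletes. → [ivnapediltonadez].
/setavuggovhegaekd/: /d/ is the second consonant of a word-final cluster /kd/, so it deletes. → [setavuggovhegaek].

tujelmezes, tusijxodakrijuuf, ivnapediltonadez, setavuggovhegaek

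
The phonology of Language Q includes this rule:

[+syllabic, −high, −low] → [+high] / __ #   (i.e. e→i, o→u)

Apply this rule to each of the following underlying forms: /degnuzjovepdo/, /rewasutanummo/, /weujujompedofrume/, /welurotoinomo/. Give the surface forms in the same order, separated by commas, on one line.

degnuzjovepdu, rewasutanummu, weujujompedofrumi, welurotoinomu

/degnuzjovepdo/: /o/ is a mid vowel in word-final position, so it raises to [u]. → [degnuzjovepdu].
/rewasutanummo/: /o/ is a mid vowel in word-final position, so it raises to [u]. → [rewasutanummu].
/weujujompedofrume/: /e/ is a mid vowel in word-final position, so it raises to [i]. → [weujujompedofrumi].
/welurotoinomo/: /o/ is a mid vowel in word-final position, so it raises to [u]. → [welurotoinomu].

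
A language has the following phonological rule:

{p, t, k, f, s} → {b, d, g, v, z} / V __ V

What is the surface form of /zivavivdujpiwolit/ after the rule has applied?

zivavivdujpiwolit

No segment of /zivavivdujpiwolit/ meets the structural description of the rule, so the form surfaces unchanged.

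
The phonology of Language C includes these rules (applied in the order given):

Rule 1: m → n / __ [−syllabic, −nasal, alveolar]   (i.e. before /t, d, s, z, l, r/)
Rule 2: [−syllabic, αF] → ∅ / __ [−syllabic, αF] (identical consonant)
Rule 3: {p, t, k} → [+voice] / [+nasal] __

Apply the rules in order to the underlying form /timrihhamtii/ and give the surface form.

Rule 1 (nasal place assimilation): /m/ precedes the alveolar consonant /r/, so it assimilates in place to [n]. /m/ precedes the alveolar consonant /t/, so it assimilates in place to [n]. /timrihhamtii/ → tinrihhantii.
Rule 2 (degemination): /hh/ is a geminate; the first /h/ deletes. /tinrihhantii/ → tinrihantii.
Rule 3 (post-nasal voicing): /t/ is a voiceless stop immediately after the nasal /n/, so it voices to [d]. /tinrihantii/ → tinrihandii.

tinrihandii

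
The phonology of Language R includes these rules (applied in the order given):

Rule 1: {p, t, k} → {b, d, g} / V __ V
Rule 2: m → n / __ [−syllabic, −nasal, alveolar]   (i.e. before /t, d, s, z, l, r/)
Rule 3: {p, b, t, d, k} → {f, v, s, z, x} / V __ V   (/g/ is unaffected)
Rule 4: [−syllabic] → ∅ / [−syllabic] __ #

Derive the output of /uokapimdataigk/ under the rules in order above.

Rule 1 (intervocalic voicing): /k/ is a voiceless stop between vowels /o/ and /a/, so it voices to [g]. /p/ is a voiceless stop between vowels /a/ and /i/, so it voices to [b]. /t/ is a voiceless stop between vowels /a/ and /a/, so it voices to [d]. /uokapimdataigk/ → uogabimdadaigk.
Rule 2 (nasal place assimilation): /m/ precedes the alveolar consonant /d/, so it assimilates in place to [n]. /uogabimdadaigk/ → uogabindadaigk.
Rule 3 (intervocalic spirantization): /b/ is a stop between vowels /a/ and /i/, so it spirantizes to the fricative [v]. /d/ is a stop between vowels /a/ and /a/, so it spirantizes to the fricative [z]. /uogabindadaigk/ → uogavindazaigk.
Rule 4 (final cluster simplification): /k/ is the second consonant of a word-final cluster /gk/, so it deletes. /uogavindazaigk/ → uogavindazaig.

uogavindazaig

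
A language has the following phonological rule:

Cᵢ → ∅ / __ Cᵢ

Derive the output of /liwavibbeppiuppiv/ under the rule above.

/bb/ is a geminate; the first /b/ deletes.
/pp/ is a geminate; the first /p/ deletes.
/pp/ is a geminate; the first /p/ deletes.
Surface form: [liwavibepiupiv].

liwavibepiupiv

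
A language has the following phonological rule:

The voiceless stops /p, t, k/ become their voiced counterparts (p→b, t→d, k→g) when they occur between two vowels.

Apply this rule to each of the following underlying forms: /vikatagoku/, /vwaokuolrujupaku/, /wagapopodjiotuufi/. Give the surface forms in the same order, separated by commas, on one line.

vigadagogu, vwaoguolrujubagu, wagabobodjioduufi

/vikatagoku/: /k/ is a voiceless stop between vowels /i/ and /a/, so it voices to [g]. /t/ is a voiceless stop between vowels /a/ and /a/, so it voices to [d]. /k/ is a voiceless stop between vowels /o/ and /u/, so it voices to [g]. → [vigadagogu].
/vwaokuolrujupaku/: /k/ is a voiceless stop between vowels /o/ and /u/, so it voices to [g]. /p/ is a voiceless stop between vowels /u/ and /a/, so it voices to [b]. /k/ is a voiceless stop between vowels /a/ and /u/, so it voices to [g]. → [vwaoguolrujubagu].
/wagapopodjiotuufi/: /p/ is a voiceless stop between vowels /a/ and /o/, so it voices to [b]. /p/ is a voiceless stop between vowels /o/ and /o/, so it voices to [b]. /t/ is a voiceless stop between vowels /o/ and /u/, so it voices to [d]. → [wagabobodjioduufi].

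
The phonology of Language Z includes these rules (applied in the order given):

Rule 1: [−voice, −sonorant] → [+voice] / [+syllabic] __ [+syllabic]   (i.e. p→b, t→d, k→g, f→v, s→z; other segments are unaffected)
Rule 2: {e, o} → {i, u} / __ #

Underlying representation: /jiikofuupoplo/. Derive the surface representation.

Rule 1 (intervocalic voicing): /k/ is a voiceless obstruent between vowels /i/ and /o/, so it voices to [g]. /f/ is a voiceless obstruent between vowels /o/ and /u/, so it voices to [v]. /p/ is a voiceless obstruent between vowels /u/ and /o/, so it voices to [b]. /jiikofuupoplo/ → jiigovuuboplo.
Rule 2 (final vowel raising): /o/ is a mid vowel in word-final position, so it raises to [u]. /jiigovuuboplo/ → jiigovuuboplu.

jiigovuuboplu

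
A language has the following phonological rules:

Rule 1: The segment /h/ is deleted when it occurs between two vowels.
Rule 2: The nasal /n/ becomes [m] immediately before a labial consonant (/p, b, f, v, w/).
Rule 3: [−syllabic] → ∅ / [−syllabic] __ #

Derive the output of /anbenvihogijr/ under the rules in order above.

Rule 1 (intervocalic h-deletion): /h/ occurs between vowels /i/ and /o/, so it deletes. /anbenvihogijr/ → anbenviogijr.
Rule 2 (nasal place assimilation): /n/ precedes the labial consonant /b/, so it assimilates in place to [m]. /n/ precedes the labial consonant /v/, so it assimilates in place to [m]. /anbenviogijr/ → ambemviogijr.
Rule 3 (final cluster simplification): /r/ is the second consonant of a word-final cluster /jr/, so it deletes. /ambemviogijr/ → ambemviogij.

ambemviogij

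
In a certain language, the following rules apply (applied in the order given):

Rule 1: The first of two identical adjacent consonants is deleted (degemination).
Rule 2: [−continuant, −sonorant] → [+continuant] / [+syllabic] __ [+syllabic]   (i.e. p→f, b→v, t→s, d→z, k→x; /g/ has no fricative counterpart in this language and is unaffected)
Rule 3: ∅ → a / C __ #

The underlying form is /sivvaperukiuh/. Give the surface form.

Rule 1 (degemination): /vv/ is a geminate; the first /v/ deletes. /sivvaperukiuh/ → sivaperukiuh.
Rule 2 (intervocalic spirantization): /p/ is a stop between vowels /a/ and /e/, so it spirantizes to the fricative [f]. /k/ is a stop between vowels /u/ and /i/, so it spirantizes to the fricative [x]. /sivaperukiuh/ → sivaferuxiuh.
Rule 3 (final a-epenthesis): the form ends in the consonant /h/, so [a] is inserted word-finally. /sivaferuxiuh/ → sivaferuxiuha.

sivaferuxiuha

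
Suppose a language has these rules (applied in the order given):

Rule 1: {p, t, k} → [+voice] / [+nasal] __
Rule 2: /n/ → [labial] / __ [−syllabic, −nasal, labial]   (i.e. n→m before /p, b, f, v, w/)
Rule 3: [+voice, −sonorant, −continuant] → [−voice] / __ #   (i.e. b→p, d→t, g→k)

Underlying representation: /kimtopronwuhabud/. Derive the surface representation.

Rule 1 (post-nasal voicing): /t/ is a voiceless stop immediately after the nasal /m/, so it voices to [d]. /kimtopronwuhabud/ → kimdopronwuhabud.
Rule 2 (nasal place assimilation): /n/ precedes the labial consonant /w/, so it assimilates in place to [m]. /kimdopronwuhabud/ → kimdopromwuhabud.
Rule 3 (final devoicing): /d/ is a voiced stop in word-final position, so it devoices to [t]. /kimdopromwuhabud/ → kimdopromwuhabut.

kimdopromwuhabut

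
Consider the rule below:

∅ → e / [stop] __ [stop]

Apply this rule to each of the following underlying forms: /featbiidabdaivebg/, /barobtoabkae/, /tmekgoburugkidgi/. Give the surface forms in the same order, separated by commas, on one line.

/featbiidabdaivebg/: /t/ and /b/ form a stop–stop cluster, so [e] is inserted between them. /b/ and /d/ form a stop–stop cluster, so [e] is inserted between them. /b/ and /g/ form a stop–stop cluster, so [e] is inserted between them. → [featebiidabedaivebeg].
/barobtoabkae/: /b/ and /t/ form a stop–stop cluster, so [e] is inserted between them. /b/ and /k/ form a stop–stop cluster, so [e] is inserted between them. → [barobetoabekae].
/tmekgoburugkidgi/: /k/ and /g/ form a stop–stop cluster, so [e] is inserted between them. /g/ and /k/ form a stop–stop cluster, so [e] is inserted between them. /d/ and /g/ form a stop–stop cluster, so [e] is inserted between them. → [tmekegoburugekidegi].

featebiidabedaivebeg, barobetoabekae, tmekegoburugekidegi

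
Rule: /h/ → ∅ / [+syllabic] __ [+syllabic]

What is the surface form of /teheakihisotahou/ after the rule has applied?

/h/ occurs between vowels /e/ and /e/, so it deletes.
/h/ occurs between vowels /i/ and /i/, so it deletes.
/h/ occurs between vowels /a/ and /o/, so it deletes.
Surface form: [teeakiisotaou].

teeakiisotaou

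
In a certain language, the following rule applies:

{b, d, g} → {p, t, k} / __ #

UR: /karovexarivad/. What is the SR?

/d/ is a voiced stop in word-final position, so it devoices to [t].
Surface form: [karovexarivat].

karovexarivat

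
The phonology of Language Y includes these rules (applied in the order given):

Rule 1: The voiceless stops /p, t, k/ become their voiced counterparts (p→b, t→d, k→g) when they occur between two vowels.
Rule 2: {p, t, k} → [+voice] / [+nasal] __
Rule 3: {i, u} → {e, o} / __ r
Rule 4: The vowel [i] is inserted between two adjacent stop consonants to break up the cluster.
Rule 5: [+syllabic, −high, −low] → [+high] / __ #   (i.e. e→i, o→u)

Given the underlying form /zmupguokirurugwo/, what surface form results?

Rule 1 (intervocalic voicing): /k/ is a voiceless stop between vowels /o/ and /i/, so it voices to [g]. /zmupguokirurugwo/ → zmupguogirurugwo.
Rule 2 (post-nasal voicing): no segment meets the environment; /zmupguogirurugwo/ is unchanged.
Rule 3 (pre-rhotic lowering): /i/ is a high vowel immediately before /r/, so it lowers to [e]. /u/ is a high vowel immediately before /r/, so it lowers to [o]. /zmupguogirurugwo/ → zmupguogerorugwo.
Rule 4 (stop-cluster i-epenthesis): /p/ and /g/ form a stop–stop cluster, so [i] is inserted between them. /zmupguogerorugwo/ → zmupiguogerorugwo.
Rule 5 (final vowel raising): /o/ is a mid vowel in word-final position, so it raises to [u]. /zmupiguogerorugwo/ → zmupiguogerorugwu.

zmupiguogerorugwu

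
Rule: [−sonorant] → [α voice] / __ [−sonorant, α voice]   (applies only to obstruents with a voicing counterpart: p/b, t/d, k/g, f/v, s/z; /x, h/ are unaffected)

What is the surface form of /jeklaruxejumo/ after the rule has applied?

No segment of /jeklaruxejumo/ meets the structural description of the rule, so the form surfaces unchanged.

jeklaruxejumo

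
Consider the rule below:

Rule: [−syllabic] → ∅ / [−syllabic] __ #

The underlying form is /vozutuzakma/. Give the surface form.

No segment of /vozutuzakma/ meets the structural description of the rule, so the form surfaces unchanged.

vozutuzakma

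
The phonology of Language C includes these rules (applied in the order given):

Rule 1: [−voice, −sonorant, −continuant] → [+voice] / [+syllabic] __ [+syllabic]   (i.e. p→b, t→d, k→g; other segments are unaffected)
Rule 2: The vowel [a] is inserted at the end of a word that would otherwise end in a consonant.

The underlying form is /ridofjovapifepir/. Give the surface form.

Rule 1 (intervocalic voicing): /p/ is a voiceless stop between vowels /a/ and /i/, so it voices to [b]. /p/ is a voiceless stop between vowels /e/ and /i/, so it voices to [b]. /ridofjovapifepir/ → ridofjovabifebir.
Rule 2 (final a-epenthesis): the form ends in the consonant /r/, so [a] is inserted word-finally. /ridofjovabifebir/ → ridofjovabifebira.

ridofjovabifebira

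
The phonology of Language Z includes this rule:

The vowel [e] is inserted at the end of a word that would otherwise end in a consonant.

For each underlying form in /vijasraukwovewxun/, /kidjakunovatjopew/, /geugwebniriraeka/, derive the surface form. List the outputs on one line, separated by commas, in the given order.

vijasraukwovewxune, kidjakunovatjopewe, geugwebniriraeka

/vijasraukwovewxun/: the form ends in the consonant /n/, so [e] is inserted word-finally. → [vijasraukwovewxune].
/kidjakunovatjopew/: the form ends in the consonant /w/, so [e] is inserted word-finally. → [kidjakunovatjopewe].
/geugwebniriraeka/: the rule's environment is not met; surfaces unchanged as [geugwebniriraeka].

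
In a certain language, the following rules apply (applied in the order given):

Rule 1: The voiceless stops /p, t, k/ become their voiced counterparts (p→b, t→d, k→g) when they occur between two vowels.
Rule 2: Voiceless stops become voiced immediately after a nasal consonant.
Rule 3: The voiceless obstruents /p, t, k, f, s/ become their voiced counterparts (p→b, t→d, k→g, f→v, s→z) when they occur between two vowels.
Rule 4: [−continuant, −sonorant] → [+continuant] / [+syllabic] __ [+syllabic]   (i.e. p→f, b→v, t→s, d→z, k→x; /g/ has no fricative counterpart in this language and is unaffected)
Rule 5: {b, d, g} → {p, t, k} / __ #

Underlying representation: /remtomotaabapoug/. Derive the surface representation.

remdomozaavavouk

Rule 1 (intervocalic voicing): /t/ is a voiceless stop between vowels /o/ and /a/, so it voices to [d]. /p/ is a voiceless stop between vowels /a/ and /o/, so it voices to [b]. /remtomotaabapoug/ → remtomodaababoug.
Rule 2 (post-nasal voicing): /t/ is a voiceless stop immediately after the nasal /m/, so it voices to [d]. /remtomodaababoug/ → remdomodaababoug.
Rule 3 (intervocalic voicing): no segment meets the environment; /remdomodaababoug/ is unchanged.
Rule 4 (intervocalic spirantization): /d/ is a stop between vowels /o/ and /a/, so it spirantizes to the fricative [z]. /b/ is a stop between vowels /a/ and /a/, so it spirantizes to the fricative [v]. /b/ is a stop between vowels /a/ and /o/, so it spirantizes to the fricative [v]. /remdomodaababoug/ → remdomozaavavoug.
Rule 5 (final devoicing): /g/ is a voiced stop in word-final position, so it devoices to [k]. /remdomozaavavoug/ → remdomozaavavouk.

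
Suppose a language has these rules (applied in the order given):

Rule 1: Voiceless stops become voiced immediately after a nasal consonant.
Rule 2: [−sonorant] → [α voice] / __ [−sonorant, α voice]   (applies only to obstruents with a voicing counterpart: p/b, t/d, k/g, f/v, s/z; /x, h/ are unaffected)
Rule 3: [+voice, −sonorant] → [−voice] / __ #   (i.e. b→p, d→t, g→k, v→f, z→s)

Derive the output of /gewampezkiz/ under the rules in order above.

Rule 1 (post-nasal voicing): /p/ is a voiceless stop immediately after the nasal /m/, so it voices to [b]. /gewampezkiz/ → gewambezkiz.
Rule 2 (regressive voicing assimilation): /z/ precedes the voiceless obstruent /k/, so it devoices to [s] by assimilation. /gewambezkiz/ → gewambeskiz.
Rule 3 (final devoicing): /z/ is a voiced obstruent in word-final position, so it devoices to [s]. /gewambeskiz/ → gewambeskis.

gewambeskis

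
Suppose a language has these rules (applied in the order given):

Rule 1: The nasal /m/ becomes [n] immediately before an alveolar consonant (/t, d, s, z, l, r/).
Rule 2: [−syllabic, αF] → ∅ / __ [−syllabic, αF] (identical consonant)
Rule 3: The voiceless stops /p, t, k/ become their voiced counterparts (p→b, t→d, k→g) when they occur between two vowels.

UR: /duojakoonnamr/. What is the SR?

Rule 1 (nasal place assimilation): /m/ precedes the alveolar consonant /r/, so it assimilates in place to [n]. /duojakoonnamr/ → duojakoonnanr.
Rule 2 (degemination): /nn/ is a geminate; the first /n/ deletes. /duojakoonnanr/ → duojakoonanr.
Rule 3 (intervocalic voicing): /k/ is a voiceless stop between vowels /a/ and /o/, so it voices to [g]. /duojakoonanr/ → duojagoonanr.

duojagoonanr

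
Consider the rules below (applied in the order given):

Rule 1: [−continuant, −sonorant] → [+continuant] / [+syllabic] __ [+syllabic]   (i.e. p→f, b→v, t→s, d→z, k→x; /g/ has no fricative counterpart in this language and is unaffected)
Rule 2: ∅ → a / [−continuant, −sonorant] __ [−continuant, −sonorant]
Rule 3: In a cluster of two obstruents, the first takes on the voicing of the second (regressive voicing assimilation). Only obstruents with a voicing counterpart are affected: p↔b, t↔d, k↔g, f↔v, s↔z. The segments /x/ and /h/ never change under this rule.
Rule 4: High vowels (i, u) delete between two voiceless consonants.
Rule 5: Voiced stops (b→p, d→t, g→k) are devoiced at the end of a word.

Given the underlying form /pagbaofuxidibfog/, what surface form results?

Rule 1 (intervocalic spirantization): /d/ is a stop between vowels /i/ and /i/, so it spirantizes to the fricative [z]. /pagbaofuxidibfog/ → pagbaofuxizibfog.
Rule 2 (stop-cluster a-epenthesis): /g/ and /b/ form a stop–stop cluster, so [a] is inserted between them. /pagbaofuxizibfog/ → pagabaofuxizibfog.
Rule 3 (regressive voicing assimilation): /b/ precedes the voiceless obstruent /f/, so it devoices to [p] by assimilation. /pagabaofuxizibfog/ → pagabaofuxizipfog.
Rule 4 (high vowel syncope): /u/ is a high vowel flanked by voiceless consonants /f/ and /x/, so it deletes. /pagabaofuxizipfog/ → pagabaofxizipfog.
Rule 5 (final devoicing): /g/ is a voiced stop in word-final position, so it devoices to [k]. /pagabaofxizipfog/ → pagabaofxizipfok.

pagabaofxizipfok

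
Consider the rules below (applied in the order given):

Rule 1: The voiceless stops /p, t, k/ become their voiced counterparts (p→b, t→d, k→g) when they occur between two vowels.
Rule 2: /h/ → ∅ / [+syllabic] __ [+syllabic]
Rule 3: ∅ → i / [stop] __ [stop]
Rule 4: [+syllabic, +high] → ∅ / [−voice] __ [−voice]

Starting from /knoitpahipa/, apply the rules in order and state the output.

knoitpaiba

Rule 1 (intervocalic voicing): /p/ is a voiceless stop between vowels /i/ and /a/, so it voices to [b]. /knoitpahipa/ → knoitpahiba.
Rule 2 (intervocalic h-deletion): /h/ occurs between vowels /a/ and /i/, so it deletes. /knoitpahiba/ → knoitpaiba.
Rule 3 (stop-cluster i-epenthesis): /t/ and /p/ form a stop–stop cluster, so [i] is inserted between them. /knoitpaiba/ → knoitipaiba.
Rule 4 (high vowel syncope): /i/ is a high vowel flanked by voiceless consonants /t/ and /p/, so it deletes. /knoitipaiba/ → knoitpaiba.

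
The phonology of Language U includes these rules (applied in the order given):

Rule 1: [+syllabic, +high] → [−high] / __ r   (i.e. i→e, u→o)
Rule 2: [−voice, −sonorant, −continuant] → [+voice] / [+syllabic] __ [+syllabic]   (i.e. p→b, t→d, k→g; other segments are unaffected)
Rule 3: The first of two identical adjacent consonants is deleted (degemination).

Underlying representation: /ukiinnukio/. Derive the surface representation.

ugiinugio

Rule 1 (pre-rhotic lowering): no segment meets the environment; /ukiinnukio/ is unchanged.
Rule 2 (intervocalic voicing): /k/ is a voiceless stop between vowels /u/ and /i/, so it voices to [g]. /k/ is a voiceless stop between vowels /u/ and /i/, so it voices to [g]. /ukiinnukio/ → ugiinnugio.
Rule 3 (degemination): /nn/ is a geminate; the first /n/ deletes. /ugiinnugio/ → ugiinugio.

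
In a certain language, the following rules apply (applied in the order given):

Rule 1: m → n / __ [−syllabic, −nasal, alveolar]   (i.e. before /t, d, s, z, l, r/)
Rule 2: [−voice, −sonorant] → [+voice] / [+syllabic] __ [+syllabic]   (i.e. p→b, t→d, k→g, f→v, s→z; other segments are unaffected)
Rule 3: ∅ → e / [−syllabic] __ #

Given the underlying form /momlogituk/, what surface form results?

Rule 1 (nasal place assimilation): /m/ precedes the alveolar consonant /l/, so it assimilates in place to [n]. /momlogituk/ → monlogituk.
Rule 2 (intervocalic voicing): /t/ is a voiceless obstruent between vowels /i/ and /u/, so it voices to [d]. /monlogituk/ → monlogiduk.
Rule 3 (final e-epenthesis): the form ends in the consonant /k/, so [e] is inserted word-finally. /monlogiduk/ → monlogiduke.

monlogiduke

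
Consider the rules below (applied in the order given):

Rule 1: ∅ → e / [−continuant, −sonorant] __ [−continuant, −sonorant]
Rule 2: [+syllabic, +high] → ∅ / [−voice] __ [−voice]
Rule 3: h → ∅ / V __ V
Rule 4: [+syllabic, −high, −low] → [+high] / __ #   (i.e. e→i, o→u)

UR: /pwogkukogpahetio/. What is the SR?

pwogekkogepaetiu

Rule 1 (stop-cluster e-epenthesis): /g/ and /k/ form a stop–stop cluster, so [e] is inserted between them. /g/ and /p/ form a stop–stop cluster, so [e] is inserted between them. /pwogkukogpahetio/ → pwogekukogepahetio.
Rule 2 (high vowel syncope): /u/ is a high vowel flanked by voiceless consonants /k/ and /k/, so it deletes. /pwogekukogepahetio/ → pwogekkogepahetio.
Rule 3 (intervocalic h-deletion): /h/ occurs between vowels /a/ and /e/, so it deletes. /pwogekkogepahetio/ → pwogekkogepaetio.
Rule 4 (final vowel raising): /o/ is a mid vowel in word-final position, so it raises to [u]. /pwogekkogepaetio/ → pwogekkogepaetiu.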